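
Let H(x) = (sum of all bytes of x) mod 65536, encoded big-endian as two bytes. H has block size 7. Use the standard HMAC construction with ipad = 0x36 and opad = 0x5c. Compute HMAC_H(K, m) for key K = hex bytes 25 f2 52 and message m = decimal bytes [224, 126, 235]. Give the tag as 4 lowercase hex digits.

0305

Key hex bytes 25 f2 52 is 3 bytes ≤ B = 7; zero-pad to 7 bytes: K' = 25 f2 52 00 00 00 00.
K' ⊕ ipad = 13 c4 64 36 36 36 36.  K' ⊕ opad = 79 ae 0e 5c 5c 5c 5c.
Inner input = (K'⊕ipad) ∥ m = 13 c4 64 36 36 36 36 ∥ e0 7e eb.
Inner hash: sum = 19+196+100+54+54+54+54+224+126+235 = 1116 → 04 5c.
Outer input = (K'⊕opad) ∥ inner = 79 ae 0e 5c 5c 5c 5c ∥ 04 5c.
Outer hash (tag): sum = 121+174+14+92+92+92+92+4+92 = 773 → 03 05.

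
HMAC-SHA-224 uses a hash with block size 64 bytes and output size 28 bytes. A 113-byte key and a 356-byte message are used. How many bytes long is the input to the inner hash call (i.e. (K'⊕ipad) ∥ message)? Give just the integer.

Key is 113 > 64 bytes, so it is hashed to 28 bytes then zero-padded to 64: |K'| = 64.
Inner input = (K'⊕ipad) ∥ m → 64 + 356 = 420 bytes.

420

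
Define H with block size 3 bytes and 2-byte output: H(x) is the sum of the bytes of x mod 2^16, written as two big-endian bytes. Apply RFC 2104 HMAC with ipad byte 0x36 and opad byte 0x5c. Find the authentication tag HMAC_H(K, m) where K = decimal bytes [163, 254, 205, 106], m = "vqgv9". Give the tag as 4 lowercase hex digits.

0196

Key decimal bytes [163, 254, 205, 106] = a3 fe cd 6a is 4 bytes > B = 3, so hash it first: H(key) = 02 d8, then zero-pad to 3 bytes: K' = 02 d8 00.
K' ⊕ ipad = 34 ee 36.  K' ⊕ opad = 5e 84 5c.
Inner input = (K'⊕ipad) ∥ m = 34 ee 36 ∥ 76 71 67 76 39.
Inner hash: sum = 52+238+54+118+113+103+118+57 = 853 → 03 55.
Outer input = (K'⊕opad) ∥ inner = 5e 84 5c ∥ 03 55.
Outer hash (tag): sum = 94+132+92+3+85 = 406 → 01 96.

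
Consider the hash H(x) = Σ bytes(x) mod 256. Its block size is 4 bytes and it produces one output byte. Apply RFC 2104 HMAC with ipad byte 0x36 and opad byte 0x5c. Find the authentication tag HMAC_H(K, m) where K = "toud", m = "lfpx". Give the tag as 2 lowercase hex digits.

a6

Key "toud" = 74 6f 75 64 is exactly B = 4 bytes: K' = 74 6f 75 64.
K' ⊕ ipad = 42 59 43 52.  K' ⊕ opad = 28 33 29 38.
Inner input = (K'⊕ipad) ∥ m = 42 59 43 52 ∥ 6c 66 70 78.
Inner hash: sum = 66+89+67+82+108+102+112+120 = 746; mod 256 = 234 → ea.
Outer input = (K'⊕opad) ∥ inner = 28 33 29 38 ∥ ea.
Outer hash (tag): sum = 40+51+41+56+234 = 422; mod 256 = 166 → a6.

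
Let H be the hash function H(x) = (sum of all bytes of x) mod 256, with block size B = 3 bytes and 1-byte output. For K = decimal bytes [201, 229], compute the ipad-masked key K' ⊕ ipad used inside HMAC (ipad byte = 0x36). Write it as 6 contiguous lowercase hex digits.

ffd336

Key decimal bytes [201, 229] = c9 e5 is 2 bytes ≤ B = 3; zero-pad to 3 bytes: K' = c9 e5 00.
XOR each byte with 0x36: c9⊕36=ff, e5⊕36=d3, 00⊕36=36.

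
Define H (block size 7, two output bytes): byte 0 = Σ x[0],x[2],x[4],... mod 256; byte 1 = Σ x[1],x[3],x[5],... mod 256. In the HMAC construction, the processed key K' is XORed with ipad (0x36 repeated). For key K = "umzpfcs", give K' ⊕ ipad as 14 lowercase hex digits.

435b4c46505545

Key "umzpfcs" = 75 6d 7a 70 66 63 73 is exactly B = 7 bytes: K' = 75 6d 7a 70 66 63 73.
XOR each byte with 0x36: 75⊕36=43, 6d⊕36=5b, 7a⊕36=4c, 70⊕36=46, 66⊕36=50, 63⊕36=55, 73⊕36=45.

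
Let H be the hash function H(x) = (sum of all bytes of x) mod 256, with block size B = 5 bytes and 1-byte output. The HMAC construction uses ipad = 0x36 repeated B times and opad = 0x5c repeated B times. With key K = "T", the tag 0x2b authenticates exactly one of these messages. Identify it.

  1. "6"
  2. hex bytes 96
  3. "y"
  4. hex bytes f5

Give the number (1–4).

Key "T" = 54 is 1 byte ≤ B = 5; zero-pad to 5 bytes: K' = 54 00 00 00 00.
K' ⊕ ipad = 62 36 36 36 36; K' ⊕ opad = 08 5c 5c 5c 5c.
m1: inner = H(62 36 36 36 36 36) = 70; tag = H(08 5c 5c 5c 5c 70) = e8
m2: inner = H(62 36 36 36 36 96) = d0; tag = H(08 5c 5c 5c 5c d0) = 48
m3: inner = H(62 36 36 36 36 79) = b3; tag = H(08 5c 5c 5c 5c b3) = 2b ← matches
m4: inner = H(62 36 36 36 36 f5) = 2f; tag = H(08 5c 5c 5c 5c 2f) = a7

3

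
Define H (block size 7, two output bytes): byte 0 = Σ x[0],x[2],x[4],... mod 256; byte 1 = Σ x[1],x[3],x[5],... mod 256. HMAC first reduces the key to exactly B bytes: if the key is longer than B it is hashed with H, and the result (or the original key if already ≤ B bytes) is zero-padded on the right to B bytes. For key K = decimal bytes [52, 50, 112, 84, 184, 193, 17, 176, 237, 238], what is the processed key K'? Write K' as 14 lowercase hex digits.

5ae50000000000

|K| = 10 > B = 7, so first hash the key.
H(K): even-index sum = 602 mod 256 = 90; odd-index sum = 741 mod 256 = 229 → 5a e5.
Zero-pad H(K) = 5a e5 to 7 bytes: K' = 5a e5 00 00 00 00 00.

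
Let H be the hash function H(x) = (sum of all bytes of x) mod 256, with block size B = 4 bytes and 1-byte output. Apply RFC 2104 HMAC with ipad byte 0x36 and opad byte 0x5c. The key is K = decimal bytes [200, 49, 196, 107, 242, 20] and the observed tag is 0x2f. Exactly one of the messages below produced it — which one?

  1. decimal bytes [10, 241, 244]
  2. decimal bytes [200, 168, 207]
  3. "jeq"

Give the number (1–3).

1

Key decimal bytes [200, 49, 196, 107, 242, 20] = c8 31 c4 6b f2 14 is 6 bytes > B = 4, so hash it first: H(key) = 2e, then zero-pad to 4 bytes: K' = 2e 00 00 00.
K' ⊕ ipad = 18 36 36 36; K' ⊕ opad = 72 5c 5c 5c.
m1: inner = H(18 36 36 36 0a f1 f4) = a9; tag = H(72 5c 5c 5c a9) = 2f ← matches
m2: inner = H(18 36 36 36 c8 a8 cf) = f9; tag = H(72 5c 5c 5c f9) = 7f
m3: inner = H(18 36 36 36 6a 65 71) = fa; tag = H(72 5c 5c 5c fa) = 80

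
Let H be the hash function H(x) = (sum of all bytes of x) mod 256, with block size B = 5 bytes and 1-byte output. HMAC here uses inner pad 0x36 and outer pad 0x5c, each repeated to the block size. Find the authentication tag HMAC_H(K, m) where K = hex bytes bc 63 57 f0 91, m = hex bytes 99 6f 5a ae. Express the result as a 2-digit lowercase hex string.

60

Key hex bytes bc 63 57 f0 91 is exactly B = 5 bytes: K' = bc 63 57 f0 91.
K' ⊕ ipad = 8a 55 61 c6 a7.  K' ⊕ opad = e0 3f 0b ac cd.
Inner input = (K'⊕ipad) ∥ m = 8a 55 61 c6 a7 ∥ 99 6f 5a ae.
Inner hash: sum = 138+85+97+198+167+153+111+90+174 = 1213; mod 256 = 189 → bd.
Outer input = (K'⊕opad) ∥ inner = e0 3f 0b ac cd ∥ bd.
Outer hash (tag): sum = 224+63+11+172+205+189 = 864; mod 256 = 96 → 60.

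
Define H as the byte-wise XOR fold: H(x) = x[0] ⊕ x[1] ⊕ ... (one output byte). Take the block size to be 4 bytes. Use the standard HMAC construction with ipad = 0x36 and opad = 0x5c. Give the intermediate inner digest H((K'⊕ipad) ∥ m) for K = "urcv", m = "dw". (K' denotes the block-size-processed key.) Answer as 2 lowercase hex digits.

Key "urcv" = 75 72 63 76 is exactly B = 4 bytes: K' = 75 72 63 76.
K' ⊕ ipad = 43 44 55 40.
Inner input = 43 44 55 40 ∥ 64 77.
Inner hash: XOR 43⊕44⊕55⊕40⊕64⊕77 = 01.

01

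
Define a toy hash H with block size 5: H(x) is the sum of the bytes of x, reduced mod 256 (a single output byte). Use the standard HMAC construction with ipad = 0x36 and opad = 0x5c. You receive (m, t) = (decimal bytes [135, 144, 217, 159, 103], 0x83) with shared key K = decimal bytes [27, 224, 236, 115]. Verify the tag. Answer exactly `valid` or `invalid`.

invalid

Key decimal bytes [27, 224, 236, 115] = 1b e0 ec 73 is 4 bytes ≤ B = 5; zero-pad to 5 bytes: K' = 1b e0 ec 73 00.
K' ⊕ ipad = 2d d6 da 45 36; K' ⊕ opad = 47 bc b0 2f 5c.
Inner hash: sum = 45+214+218+69+54+135+144+217+159+103 = 1358; mod 256 = 78 → 4e.
Outer hash (recomputed tag): sum = 71+188+176+47+92+78 = 652; mod 256 = 140 → 8c.
Recomputed tag = 8c; claimed = 83 → mismatch.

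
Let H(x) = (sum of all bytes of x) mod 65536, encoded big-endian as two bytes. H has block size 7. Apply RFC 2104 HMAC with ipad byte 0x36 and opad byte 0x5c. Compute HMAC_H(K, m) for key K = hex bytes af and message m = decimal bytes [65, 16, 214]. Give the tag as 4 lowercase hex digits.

0322

Key hex bytes af is 1 byte ≤ B = 7; zero-pad to 7 bytes: K' = af 00 00 00 00 00 00.
K' ⊕ ipad = 99 36 36 36 36 36 36.  K' ⊕ opad = f3 5c 5c 5c 5c 5c 5c.
Inner input = (K'⊕ipad) ∥ m = 99 36 36 36 36 36 36 ∥ 41 10 d6.
Inner hash: sum = 153+54+54+54+54+54+54+65+16+214 = 772 → 03 04.
Outer input = (K'⊕opad) ∥ inner = f3 5c 5c 5c 5c 5c 5c ∥ 03 04.
Outer hash (tag): sum = 243+92+92+92+92+92+92+3+4 = 802 → 03 22.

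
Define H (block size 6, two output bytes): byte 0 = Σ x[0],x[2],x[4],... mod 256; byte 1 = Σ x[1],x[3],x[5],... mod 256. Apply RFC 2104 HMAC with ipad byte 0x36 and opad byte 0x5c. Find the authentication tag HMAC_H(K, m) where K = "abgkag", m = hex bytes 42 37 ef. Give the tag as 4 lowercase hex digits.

e5e9

Key "abgkag" = 61 62 67 6b 61 67 is exactly B = 6 bytes: K' = 61 62 67 6b 61 67.
K' ⊕ ipad = 57 54 51 5d 57 51.  K' ⊕ opad = 3d 3e 3b 37 3d 3b.
Inner input = (K'⊕ipad) ∥ m = 57 54 51 5d 57 51 ∥ 42 37 ef.
Inner hash: even-index sum = 560 mod 256 = 48; odd-index sum = 313 mod 256 = 57 → 30 39.
Outer input = (K'⊕opad) ∥ inner = 3d 3e 3b 37 3d 3b ∥ 30 39.
Outer hash (tag): even-index sum = 229 mod 256 = 229; odd-index sum = 233 mod 256 = 233 → e5 e9.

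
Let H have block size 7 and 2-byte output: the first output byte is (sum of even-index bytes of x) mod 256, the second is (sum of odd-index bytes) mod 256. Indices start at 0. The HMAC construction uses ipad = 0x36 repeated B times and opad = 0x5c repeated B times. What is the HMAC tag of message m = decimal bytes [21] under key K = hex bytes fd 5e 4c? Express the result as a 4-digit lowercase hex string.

Key hex bytes fd 5e 4c is 3 bytes ≤ B = 7; zero-pad to 7 bytes: K' = fd 5e 4c 00 00 00 00.
K' ⊕ ipad = cb 68 7a 36 36 36 36.  K' ⊕ opad = a1 02 10 5c 5c 5c 5c.
Inner input = (K'⊕ipad) ∥ m = cb 68 7a 36 36 36 36 ∥ 15.
Inner hash: even-index sum = 433 mod 256 = 177; odd-index sum = 233 mod 256 = 233 → b1 e9.
Outer input = (K'⊕opad) ∥ inner = a1 02 10 5c 5c 5c 5c ∥ b1 e9.
Outer hash (tag): even-index sum = 594 mod 256 = 82; odd-index sum = 363 mod 256 = 107 → 52 6b.

526b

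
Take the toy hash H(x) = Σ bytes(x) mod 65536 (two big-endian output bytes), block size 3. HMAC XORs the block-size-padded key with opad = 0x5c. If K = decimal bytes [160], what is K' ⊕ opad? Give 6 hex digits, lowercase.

fc5c5c

Key decimal bytes [160] = a0 is 1 byte ≤ B = 3; zero-pad to 3 bytes: K' = a0 00 00.
XOR each byte with 0x5c: a0⊕5c=fc, 00⊕5c=5c, 00⊕5c=5c.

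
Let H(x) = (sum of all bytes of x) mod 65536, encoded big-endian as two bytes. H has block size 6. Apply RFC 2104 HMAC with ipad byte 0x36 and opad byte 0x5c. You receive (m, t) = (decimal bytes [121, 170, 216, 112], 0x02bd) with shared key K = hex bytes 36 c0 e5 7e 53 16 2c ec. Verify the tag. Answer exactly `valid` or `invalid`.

valid

Key hex bytes 36 c0 e5 7e 53 16 2c ec is 8 bytes > B = 6, so hash it first: H(key) = 03 da, then zero-pad to 6 bytes: K' = 03 da 00 00 00 00.
K' ⊕ ipad = 35 ec 36 36 36 36; K' ⊕ opad = 5f 86 5c 5c 5c 5c.
Inner hash: sum = 53+236+54+54+54+54+121+170+216+112 = 1124 → 04 64.
Outer hash (recomputed tag): sum = 95+134+92+92+92+92+4+100 = 701 → 02 bd.
Recomputed tag = 02bd; claimed = 02bd → match.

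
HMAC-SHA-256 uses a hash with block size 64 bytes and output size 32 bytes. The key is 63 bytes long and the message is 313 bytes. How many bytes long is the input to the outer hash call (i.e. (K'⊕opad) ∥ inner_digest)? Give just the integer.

96

Key is 63 ≤ 64 bytes, zero-padded: |K'| = 64.
Outer input = (K'⊕opad) ∥ H(inner) → 64 + 32 = 96 bytes.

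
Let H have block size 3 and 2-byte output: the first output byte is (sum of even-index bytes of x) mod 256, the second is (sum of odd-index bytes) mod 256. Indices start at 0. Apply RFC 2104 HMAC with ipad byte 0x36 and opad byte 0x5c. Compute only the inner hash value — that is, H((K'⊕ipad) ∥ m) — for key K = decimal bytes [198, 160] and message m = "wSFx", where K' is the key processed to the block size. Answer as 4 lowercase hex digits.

f153

Key decimal bytes [198, 160] = c6 a0 is 2 bytes ≤ B = 3; zero-pad to 3 bytes: K' = c6 a0 00.
K' ⊕ ipad = f0 96 36.
Inner input = f0 96 36 ∥ 77 53 46 78.
Inner hash: even-index sum = 497 mod 256 = 241; odd-index sum = 339 mod 256 = 83 → f1 53.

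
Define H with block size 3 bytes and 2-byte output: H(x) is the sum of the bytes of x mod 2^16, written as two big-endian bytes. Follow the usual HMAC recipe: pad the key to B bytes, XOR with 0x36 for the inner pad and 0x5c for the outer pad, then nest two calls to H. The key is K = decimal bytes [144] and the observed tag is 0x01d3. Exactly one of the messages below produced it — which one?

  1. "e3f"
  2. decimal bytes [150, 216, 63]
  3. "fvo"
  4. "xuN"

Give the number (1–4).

Key decimal bytes [144] = 90 is 1 byte ≤ B = 3; zero-pad to 3 bytes: K' = 90 00 00.
K' ⊕ ipad = a6 36 36; K' ⊕ opad = cc 5c 5c.
m1: inner = H(a6 36 36 65 33 66) = 02 10; tag = H(cc 5c 5c 02 10) = 0196
m2: inner = H(a6 36 36 96 d8 3f) = 02 bf; tag = H(cc 5c 5c 02 bf) = 0245
m3: inner = H(a6 36 36 66 76 6f) = 02 5d; tag = H(cc 5c 5c 02 5d) = 01e3
m4: inner = H(a6 36 36 78 75 4e) = 02 4d; tag = H(cc 5c 5c 02 4d) = 01d3 ← matches

4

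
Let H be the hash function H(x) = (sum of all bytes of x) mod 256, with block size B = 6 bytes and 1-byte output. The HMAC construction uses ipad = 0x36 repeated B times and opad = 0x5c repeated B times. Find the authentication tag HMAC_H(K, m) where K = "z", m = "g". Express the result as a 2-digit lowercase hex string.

b3

Key "z" = 7a is 1 byte ≤ B = 6; zero-pad to 6 bytes: K' = 7a 00 00 00 00 00.
K' ⊕ ipad = 4c 36 36 36 36 36.  K' ⊕ opad = 26 5c 5c 5c 5c 5c.
Inner input = (K'⊕ipad) ∥ m = 4c 36 36 36 36 36 ∥ 67.
Inner hash: sum = 76+54+54+54+54+54+103 = 449; mod 256 = 193 → c1.
Outer input = (K'⊕opad) ∥ inner = 26 5c 5c 5c 5c 5c ∥ c1.
Outer hash (tag): sum = 38+92+92+92+92+92+193 = 691; mod 256 = 179 → b3.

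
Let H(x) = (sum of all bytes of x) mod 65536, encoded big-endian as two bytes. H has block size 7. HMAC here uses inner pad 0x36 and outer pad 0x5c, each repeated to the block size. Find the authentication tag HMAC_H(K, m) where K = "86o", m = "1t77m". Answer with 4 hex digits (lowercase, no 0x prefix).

0332

Key "86o" = 38 36 6f is 3 bytes ≤ B = 7; zero-pad to 7 bytes: K' = 38 36 6f 00 00 00 00.
K' ⊕ ipad = 0e 00 59 36 36 36 36.  K' ⊕ opad = 64 6a 33 5c 5c 5c 5c.
Inner input = (K'⊕ipad) ∥ m = 0e 00 59 36 36 36 36 ∥ 31 74 37 37 6d.
Inner hash: sum = 14+0+89+54+54+54+54+49+116+55+55+109 = 703 → 02 bf.
Outer input = (K'⊕opad) ∥ inner = 64 6a 33 5c 5c 5c 5c ∥ 02 bf.
Outer hash (tag): sum = 100+106+51+92+92+92+92+2+191 = 818 → 03 32.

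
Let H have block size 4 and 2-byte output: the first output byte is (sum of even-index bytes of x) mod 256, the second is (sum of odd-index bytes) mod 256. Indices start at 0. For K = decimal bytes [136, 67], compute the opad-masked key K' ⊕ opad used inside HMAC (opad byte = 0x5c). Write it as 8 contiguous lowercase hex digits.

d41f5c5c

Key decimal bytes [136, 67] = 88 43 is 2 bytes ≤ B = 4; zero-pad to 4 bytes: K' = 88 43 00 00.
XOR each byte with 0x5c: 88⊕5c=d4, 43⊕5c=1f, 00⊕5c=5c, 00⊕5c=5c.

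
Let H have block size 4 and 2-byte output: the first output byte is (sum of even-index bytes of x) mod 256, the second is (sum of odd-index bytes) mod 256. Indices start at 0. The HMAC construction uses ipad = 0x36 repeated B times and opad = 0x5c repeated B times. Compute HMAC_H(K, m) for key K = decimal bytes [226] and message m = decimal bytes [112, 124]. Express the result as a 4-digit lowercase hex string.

94a0

Key decimal bytes [226] = e2 is 1 byte ≤ B = 4; zero-pad to 4 bytes: K' = e2 00 00 00.
K' ⊕ ipad = d4 36 36 36.  K' ⊕ opad = be 5c 5c 5c.
Inner input = (K'⊕ipad) ∥ m = d4 36 36 36 ∥ 70 7c.
Inner hash: even-index sum = 378 mod 256 = 122; odd-index sum = 232 mod 256 = 232 → 7a e8.
Outer input = (K'⊕opad) ∥ inner = be 5c 5c 5c ∥ 7a e8.
Outer hash (tag): even-index sum = 404 mod 256 = 148; odd-index sum = 416 mod 256 = 160 → 94 a0.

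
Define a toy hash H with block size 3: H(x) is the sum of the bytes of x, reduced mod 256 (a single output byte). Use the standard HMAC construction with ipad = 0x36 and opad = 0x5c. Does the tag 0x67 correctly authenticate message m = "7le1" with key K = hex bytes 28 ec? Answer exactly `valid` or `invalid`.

Key hex bytes 28 ec is 2 bytes ≤ B = 3; zero-pad to 3 bytes: K' = 28 ec 00.
K' ⊕ ipad = 1e da 36; K' ⊕ opad = 74 b0 5c.
Inner hash: sum = 30+218+54+55+108+101+49 = 615; mod 256 = 103 → 67.
Outer hash (recomputed tag): sum = 116+176+92+103 = 487; mod 256 = 231 → e7.
Recomputed tag = e7; claimed = 67 → mismatch.

invalid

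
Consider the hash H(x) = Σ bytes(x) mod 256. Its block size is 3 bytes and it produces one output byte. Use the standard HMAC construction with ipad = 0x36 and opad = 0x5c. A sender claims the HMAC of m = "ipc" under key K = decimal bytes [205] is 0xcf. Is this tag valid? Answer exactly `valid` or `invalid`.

invalid

Key decimal bytes [205] = cd is 1 byte ≤ B = 3; zero-pad to 3 bytes: K' = cd 00 00.
K' ⊕ ipad = fb 36 36; K' ⊕ opad = 91 5c 5c.
Inner hash: sum = 251+54+54+105+112+99 = 675; mod 256 = 163 → a3.
Outer hash (recomputed tag): sum = 145+92+92+163 = 492; mod 256 = 236 → ec.
Recomputed tag = ec; claimed = cf → mismatch.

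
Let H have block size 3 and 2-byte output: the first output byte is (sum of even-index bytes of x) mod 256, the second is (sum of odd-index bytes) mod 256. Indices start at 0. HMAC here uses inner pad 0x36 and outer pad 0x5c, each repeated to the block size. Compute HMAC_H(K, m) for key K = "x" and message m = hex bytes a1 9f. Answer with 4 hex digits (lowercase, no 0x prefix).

Key "x" = 78 is 1 byte ≤ B = 3; zero-pad to 3 bytes: K' = 78 00 00.
K' ⊕ ipad = 4e 36 36.  K' ⊕ opad = 24 5c 5c.
Inner input = (K'⊕ipad) ∥ m = 4e 36 36 ∥ a1 9f.
Inner hash: even-index sum = 291 mod 256 = 35; odd-index sum = 215 mod 256 = 215 → 23 d7.
Outer input = (K'⊕opad) ∥ inner = 24 5c 5c ∥ 23 d7.
Outer hash (tag): even-index sum = 343 mod 256 = 87; odd-index sum = 127 mod 256 = 127 → 57 7f.

577f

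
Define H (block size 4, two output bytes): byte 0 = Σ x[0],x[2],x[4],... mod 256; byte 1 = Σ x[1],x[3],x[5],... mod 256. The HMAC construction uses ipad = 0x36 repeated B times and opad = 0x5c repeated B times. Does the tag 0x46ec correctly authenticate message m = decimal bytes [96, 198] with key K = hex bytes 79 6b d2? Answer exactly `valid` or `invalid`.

valid

Key hex bytes 79 6b d2 is 3 bytes ≤ B = 4; zero-pad to 4 bytes: K' = 79 6b d2 00.
K' ⊕ ipad = 4f 5d e4 36; K' ⊕ opad = 25 37 8e 5c.
Inner hash: even-index sum = 403 mod 256 = 147; odd-index sum = 345 mod 256 = 89 → 93 59.
Outer hash (recomputed tag): even-index sum = 326 mod 256 = 70; odd-index sum = 236 mod 256 = 236 → 46 ec.
Recomputed tag = 46ec; claimed = 46ec → match.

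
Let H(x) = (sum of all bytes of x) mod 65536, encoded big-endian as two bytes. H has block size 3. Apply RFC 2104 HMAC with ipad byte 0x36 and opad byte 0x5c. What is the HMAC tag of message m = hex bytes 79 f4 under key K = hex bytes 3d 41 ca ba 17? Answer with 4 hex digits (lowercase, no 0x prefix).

0107

Key hex bytes 3d 41 ca ba 17 is 5 bytes > B = 3, so hash it first: H(key) = 02 19, then zero-pad to 3 bytes: K' = 02 19 00.
K' ⊕ ipad = 34 2f 36.  K' ⊕ opad = 5e 45 5c.
Inner input = (K'⊕ipad) ∥ m = 34 2f 36 ∥ 79 f4.
Inner hash: sum = 52+47+54+121+244 = 518 → 02 06.
Outer input = (K'⊕opad) ∥ inner = 5e 45 5c ∥ 02 06.
Outer hash (tag): sum = 94+69+92+2+6 = 263 → 01 07.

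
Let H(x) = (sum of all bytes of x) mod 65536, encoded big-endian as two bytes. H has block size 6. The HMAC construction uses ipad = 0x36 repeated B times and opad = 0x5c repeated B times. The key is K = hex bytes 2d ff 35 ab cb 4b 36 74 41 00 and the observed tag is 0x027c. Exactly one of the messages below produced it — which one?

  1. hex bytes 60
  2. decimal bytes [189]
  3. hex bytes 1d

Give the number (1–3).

Key hex bytes 2d ff 35 ab cb 4b 36 74 41 00 is 10 bytes > B = 6, so hash it first: H(key) = 04 0d, then zero-pad to 6 bytes: K' = 04 0d 00 00 00 00.
K' ⊕ ipad = 32 3b 36 36 36 36; K' ⊕ opad = 58 51 5c 5c 5c 5c.
m1: inner = H(32 3b 36 36 36 36 60) = 01 a5; tag = H(58 51 5c 5c 5c 5c 01 a5) = 02bf
m2: inner = H(32 3b 36 36 36 36 bd) = 02 02; tag = H(58 51 5c 5c 5c 5c 02 02) = 021d
m3: inner = H(32 3b 36 36 36 36 1d) = 01 62; tag = H(58 51 5c 5c 5c 5c 01 62) = 027c ← matches

3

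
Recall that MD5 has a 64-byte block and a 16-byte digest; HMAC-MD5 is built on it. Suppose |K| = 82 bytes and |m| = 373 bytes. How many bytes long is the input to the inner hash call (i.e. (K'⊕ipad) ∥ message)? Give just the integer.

437

Key is 82 > 64 bytes, so it is hashed to 16 bytes then zero-padded to 64: |K'| = 64.
Inner input = (K'⊕ipad) ∥ m → 64 + 373 = 437 bytes.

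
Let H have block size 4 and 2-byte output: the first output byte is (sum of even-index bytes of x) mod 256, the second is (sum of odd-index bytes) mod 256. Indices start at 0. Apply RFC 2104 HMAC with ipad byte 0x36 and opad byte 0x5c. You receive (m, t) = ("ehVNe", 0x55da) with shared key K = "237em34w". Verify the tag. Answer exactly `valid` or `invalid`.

invalid

Key "237em34w" = 32 33 37 65 6d 33 34 77 is 8 bytes > B = 4, so hash it first: H(key) = 0a 42, then zero-pad to 4 bytes: K' = 0a 42 00 00.
K' ⊕ ipad = 3c 74 36 36; K' ⊕ opad = 56 1e 5c 5c.
Inner hash: even-index sum = 402 mod 256 = 146; odd-index sum = 352 mod 256 = 96 → 92 60.
Outer hash (recomputed tag): even-index sum = 324 mod 256 = 68; odd-index sum = 218 mod 256 = 218 → 44 da.
Recomputed tag = 44da; claimed = 55da → mismatch.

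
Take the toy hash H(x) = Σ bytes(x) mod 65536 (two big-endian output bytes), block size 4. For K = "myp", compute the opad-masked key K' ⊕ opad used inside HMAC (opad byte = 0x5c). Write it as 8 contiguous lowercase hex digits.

31252c5c

Key "myp" = 6d 79 70 is 3 bytes ≤ B = 4; zero-pad to 4 bytes: K' = 6d 79 70 00.
XOR each byte with 0x5c: 6d⊕5c=31, 79⊕5c=25, 70⊕5c=2c, 00⊕5c=5c.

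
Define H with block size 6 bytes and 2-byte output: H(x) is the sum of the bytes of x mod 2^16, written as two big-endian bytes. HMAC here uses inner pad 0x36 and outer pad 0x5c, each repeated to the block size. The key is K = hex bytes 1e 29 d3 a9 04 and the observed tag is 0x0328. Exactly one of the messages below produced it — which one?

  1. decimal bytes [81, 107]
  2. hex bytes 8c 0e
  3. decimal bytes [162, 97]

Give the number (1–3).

Key hex bytes 1e 29 d3 a9 04 is 5 bytes ≤ B = 6; zero-pad to 6 bytes: K' = 1e 29 d3 a9 04 00.
K' ⊕ ipad = 28 1f e5 9f 32 36; K' ⊕ opad = 42 75 8f f5 58 5c.
m1: inner = H(28 1f e5 9f 32 36 51 6b) = 02 ef; tag = H(42 75 8f f5 58 5c 02 ef) = 03e0
m2: inner = H(28 1f e5 9f 32 36 8c 0e) = 02 cd; tag = H(42 75 8f f5 58 5c 02 cd) = 03be
m3: inner = H(28 1f e5 9f 32 36 a2 61) = 03 36; tag = H(42 75 8f f5 58 5c 03 36) = 0328 ← matches

3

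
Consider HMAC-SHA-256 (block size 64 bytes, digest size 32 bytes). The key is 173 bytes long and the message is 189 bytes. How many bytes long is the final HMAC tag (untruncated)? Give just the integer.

The tag is one SHA-256 digest: 32 bytes.

32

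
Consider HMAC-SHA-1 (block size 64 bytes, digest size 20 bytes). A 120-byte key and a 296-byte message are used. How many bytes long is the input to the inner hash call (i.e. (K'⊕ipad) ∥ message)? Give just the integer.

Key is 120 > 64 bytes, so it is hashed to 20 bytes then zero-padded to 64: |K'| = 64.
Inner input = (K'⊕ipad) ∥ m → 64 + 296 = 360 bytes.

360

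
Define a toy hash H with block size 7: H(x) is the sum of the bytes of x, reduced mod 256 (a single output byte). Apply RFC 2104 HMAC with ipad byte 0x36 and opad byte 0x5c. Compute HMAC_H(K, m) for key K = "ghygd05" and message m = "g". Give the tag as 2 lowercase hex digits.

Key "ghygd05" = 67 68 79 67 64 30 35 is exactly B = 7 bytes: K' = 67 68 79 67 64 30 35.
K' ⊕ ipad = 51 5e 4f 51 52 06 03.  K' ⊕ opad = 3b 34 25 3b 38 6c 69.
Inner input = (K'⊕ipad) ∥ m = 51 5e 4f 51 52 06 03 ∥ 67.
Inner hash: sum = 81+94+79+81+82+6+3+103 = 529; mod 256 = 17 → 11.
Outer input = (K'⊕opad) ∥ inner = 3b 34 25 3b 38 6c 69 ∥ 11.
Outer hash (tag): sum = 59+52+37+59+56+108+105+17 = 493; mod 256 = 237 → ed.

ed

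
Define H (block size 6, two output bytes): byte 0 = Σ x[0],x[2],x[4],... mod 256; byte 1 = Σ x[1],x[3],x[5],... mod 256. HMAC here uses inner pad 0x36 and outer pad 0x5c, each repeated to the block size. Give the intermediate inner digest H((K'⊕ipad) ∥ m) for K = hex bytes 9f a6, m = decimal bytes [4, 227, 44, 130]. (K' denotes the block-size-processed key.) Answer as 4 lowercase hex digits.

Key hex bytes 9f a6 is 2 bytes ≤ B = 6; zero-pad to 6 bytes: K' = 9f a6 00 00 00 00.
K' ⊕ ipad = a9 90 36 36 36 36.
Inner input = a9 90 36 36 36 36 ∥ 04 e3 2c 82.
Inner hash: even-index sum = 325 mod 256 = 69; odd-index sum = 609 mod 256 = 97 → 45 61.

4561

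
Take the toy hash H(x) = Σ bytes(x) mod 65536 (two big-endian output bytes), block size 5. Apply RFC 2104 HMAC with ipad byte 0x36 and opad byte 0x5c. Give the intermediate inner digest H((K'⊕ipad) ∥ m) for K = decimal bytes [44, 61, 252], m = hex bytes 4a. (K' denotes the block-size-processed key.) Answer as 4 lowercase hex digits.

01a5

Key decimal bytes [44, 61, 252] = 2c 3d fc is 3 bytes ≤ B = 5; zero-pad to 5 bytes: K' = 2c 3d fc 00 00.
K' ⊕ ipad = 1a 0b ca 36 36.
Inner input = 1a 0b ca 36 36 ∥ 4a.
Inner hash: sum = 26+11+202+54+54+74 = 421 → 01 a5.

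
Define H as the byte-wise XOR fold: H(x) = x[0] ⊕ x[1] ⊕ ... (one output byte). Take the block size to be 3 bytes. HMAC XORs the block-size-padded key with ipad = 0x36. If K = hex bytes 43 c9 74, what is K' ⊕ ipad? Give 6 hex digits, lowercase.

75ff42

Key hex bytes 43 c9 74 is exactly B = 3 bytes: K' = 43 c9 74.
XOR each byte with 0x36: 43⊕36=75, c9⊕36=ff, 74⊕36=42.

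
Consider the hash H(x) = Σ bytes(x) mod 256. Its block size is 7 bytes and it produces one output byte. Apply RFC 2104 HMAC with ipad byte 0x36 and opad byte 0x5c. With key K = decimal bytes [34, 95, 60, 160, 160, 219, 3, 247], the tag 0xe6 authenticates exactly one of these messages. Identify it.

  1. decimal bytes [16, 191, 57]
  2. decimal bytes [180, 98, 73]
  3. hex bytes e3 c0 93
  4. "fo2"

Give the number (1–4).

Key decimal bytes [34, 95, 60, 160, 160, 219, 3, 247] = 22 5f 3c a0 a0 db 03 f7 is 8 bytes > B = 7, so hash it first: H(key) = d2, then zero-pad to 7 bytes: K' = d2 00 00 00 00 00 00.
K' ⊕ ipad = e4 36 36 36 36 36 36; K' ⊕ opad = 8e 5c 5c 5c 5c 5c 5c.
m1: inner = H(e4 36 36 36 36 36 36 10 bf 39) = 30; tag = H(8e 5c 5c 5c 5c 5c 5c 30) = e6 ← matches
m2: inner = H(e4 36 36 36 36 36 36 b4 62 49) = 87; tag = H(8e 5c 5c 5c 5c 5c 5c 87) = 3d
m3: inner = H(e4 36 36 36 36 36 36 e3 c0 93) = 5e; tag = H(8e 5c 5c 5c 5c 5c 5c 5e) = 14
m4: inner = H(e4 36 36 36 36 36 36 66 6f 32) = 2f; tag = H(8e 5c 5c 5c 5c 5c 5c 2f) = e5

1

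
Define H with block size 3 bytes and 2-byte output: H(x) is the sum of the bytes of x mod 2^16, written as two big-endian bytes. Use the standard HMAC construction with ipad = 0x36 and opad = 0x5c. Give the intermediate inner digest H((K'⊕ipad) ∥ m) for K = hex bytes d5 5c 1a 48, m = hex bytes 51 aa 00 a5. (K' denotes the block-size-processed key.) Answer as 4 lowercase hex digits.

02b2

Key hex bytes d5 5c 1a 48 is 4 bytes > B = 3, so hash it first: H(key) = 01 93, then zero-pad to 3 bytes: K' = 01 93 00.
K' ⊕ ipad = 37 a5 36.
Inner input = 37 a5 36 ∥ 51 aa 00 a5.
Inner hash: sum = 55+165+54+81+170+0+165 = 690 → 02 b2.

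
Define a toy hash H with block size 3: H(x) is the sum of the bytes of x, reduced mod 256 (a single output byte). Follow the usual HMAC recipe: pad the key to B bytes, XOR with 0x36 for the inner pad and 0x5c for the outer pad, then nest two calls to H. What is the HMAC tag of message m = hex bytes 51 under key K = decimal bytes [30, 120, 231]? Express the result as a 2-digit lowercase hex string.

Key decimal bytes [30, 120, 231] = 1e 78 e7 is exactly B = 3 bytes: K' = 1e 78 e7.
K' ⊕ ipad = 28 4e d1.  K' ⊕ opad = 42 24 bb.
Inner input = (K'⊕ipad) ∥ m = 28 4e d1 ∥ 51.
Inner hash: sum = 40+78+209+81 = 408; mod 256 = 152 → 98.
Outer input = (K'⊕opad) ∥ inner = 42 24 bb ∥ 98.
Outer hash (tag): sum = 66+36+187+152 = 441; mod 256 = 185 → b9.

b9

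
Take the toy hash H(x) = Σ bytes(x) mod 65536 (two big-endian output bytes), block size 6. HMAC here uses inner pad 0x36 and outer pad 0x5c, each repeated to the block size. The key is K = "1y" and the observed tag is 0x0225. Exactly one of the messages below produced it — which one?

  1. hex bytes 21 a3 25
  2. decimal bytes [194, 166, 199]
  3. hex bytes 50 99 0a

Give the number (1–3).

3

Key "1y" = 31 79 is 2 bytes ≤ B = 6; zero-pad to 6 bytes: K' = 31 79 00 00 00 00.
K' ⊕ ipad = 07 4f 36 36 36 36; K' ⊕ opad = 6d 25 5c 5c 5c 5c.
m1: inner = H(07 4f 36 36 36 36 21 a3 25) = 02 17; tag = H(6d 25 5c 5c 5c 5c 02 17) = 021b
m2: inner = H(07 4f 36 36 36 36 c2 a6 c7) = 03 5d; tag = H(6d 25 5c 5c 5c 5c 03 5d) = 0262
m3: inner = H(07 4f 36 36 36 36 50 99 0a) = 02 21; tag = H(6d 25 5c 5c 5c 5c 02 21) = 0225 ← matches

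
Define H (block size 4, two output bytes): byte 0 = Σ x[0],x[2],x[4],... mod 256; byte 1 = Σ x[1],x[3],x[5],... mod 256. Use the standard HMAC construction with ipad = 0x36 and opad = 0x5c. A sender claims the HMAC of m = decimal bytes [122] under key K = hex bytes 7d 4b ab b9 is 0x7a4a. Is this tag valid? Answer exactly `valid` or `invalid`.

Key hex bytes 7d 4b ab b9 is exactly B = 4 bytes: K' = 7d 4b ab b9.
K' ⊕ ipad = 4b 7d 9d 8f; K' ⊕ opad = 21 17 f7 e5.
Inner hash: even-index sum = 354 mod 256 = 98; odd-index sum = 268 mod 256 = 12 → 62 0c.
Outer hash (recomputed tag): even-index sum = 378 mod 256 = 122; odd-index sum = 264 mod 256 = 8 → 7a 08.
Recomputed tag = 7a08; claimed = 7a4a → mismatch.

invalid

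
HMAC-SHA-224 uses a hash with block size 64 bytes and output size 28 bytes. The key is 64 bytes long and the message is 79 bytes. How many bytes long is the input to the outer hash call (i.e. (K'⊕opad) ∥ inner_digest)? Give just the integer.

Key is 64 ≤ 64 bytes, zero-padded: |K'| = 64.
Outer input = (K'⊕opad) ∥ H(inner) → 64 + 28 = 92 bytes.

92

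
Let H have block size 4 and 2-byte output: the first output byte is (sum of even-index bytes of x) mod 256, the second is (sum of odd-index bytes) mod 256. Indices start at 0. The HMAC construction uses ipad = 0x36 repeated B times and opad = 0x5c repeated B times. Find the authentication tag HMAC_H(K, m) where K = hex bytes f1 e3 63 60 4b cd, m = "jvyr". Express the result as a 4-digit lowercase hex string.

e1ec

Key hex bytes f1 e3 63 60 4b cd is 6 bytes > B = 4, so hash it first: H(key) = 9f 10, then zero-pad to 4 bytes: K' = 9f 10 00 00.
K' ⊕ ipad = a9 26 36 36.  K' ⊕ opad = c3 4c 5c 5c.
Inner input = (K'⊕ipad) ∥ m = a9 26 36 36 ∥ 6a 76 79 72.
Inner hash: even-index sum = 450 mod 256 = 194; odd-index sum = 324 mod 256 = 68 → c2 44.
Outer input = (K'⊕opad) ∥ inner = c3 4c 5c 5c ∥ c2 44.
Outer hash (tag): even-index sum = 481 mod 256 = 225; odd-index sum = 236 mod 256 = 236 → e1 ec.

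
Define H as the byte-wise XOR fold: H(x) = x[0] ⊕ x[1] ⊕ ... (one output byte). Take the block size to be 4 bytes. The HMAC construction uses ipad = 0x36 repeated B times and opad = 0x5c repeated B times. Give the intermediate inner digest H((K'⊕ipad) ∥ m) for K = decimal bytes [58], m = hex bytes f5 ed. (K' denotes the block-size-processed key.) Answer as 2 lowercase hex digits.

Key decimal bytes [58] = 3a is 1 byte ≤ B = 4; zero-pad to 4 bytes: K' = 3a 00 00 00.
K' ⊕ ipad = 0c 36 36 36.
Inner input = 0c 36 36 36 ∥ f5 ed.
Inner hash: XOR 0c⊕36⊕36⊕36⊕f5⊕ed = 22.

22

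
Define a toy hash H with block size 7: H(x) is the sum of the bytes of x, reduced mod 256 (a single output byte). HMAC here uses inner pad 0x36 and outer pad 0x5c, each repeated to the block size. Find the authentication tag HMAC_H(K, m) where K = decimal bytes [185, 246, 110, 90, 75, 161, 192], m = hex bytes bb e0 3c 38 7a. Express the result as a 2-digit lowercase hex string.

Key decimal bytes [185, 246, 110, 90, 75, 161, 192] = b9 f6 6e 5a 4b a1 c0 is exactly B = 7 bytes: K' = b9 f6 6e 5a 4b a1 c0.
K' ⊕ ipad = 8f c0 58 6c 7d 97 f6.  K' ⊕ opad = e5 aa 32 06 17 fd 9c.
Inner input = (K'⊕ipad) ∥ m = 8f c0 58 6c 7d 97 f6 ∥ bb e0 3c 38 7a.
Inner hash: sum = 143+192+88+108+125+151+246+187+224+60+56+122 = 1702; mod 256 = 166 → a6.
Outer input = (K'⊕opad) ∥ inner = e5 aa 32 06 17 fd 9c ∥ a6.
Outer hash (tag): sum = 229+170+50+6+23+253+156+166 = 1053; mod 256 = 29 → 1d.

1d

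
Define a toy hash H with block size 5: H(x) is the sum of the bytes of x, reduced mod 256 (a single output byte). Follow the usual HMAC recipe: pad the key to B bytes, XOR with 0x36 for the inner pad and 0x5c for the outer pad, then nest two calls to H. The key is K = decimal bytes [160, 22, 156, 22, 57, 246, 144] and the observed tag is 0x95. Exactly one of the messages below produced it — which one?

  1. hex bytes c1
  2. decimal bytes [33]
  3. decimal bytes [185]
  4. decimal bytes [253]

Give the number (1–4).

1

Key decimal bytes [160, 22, 156, 22, 57, 246, 144] = a0 16 9c 16 39 f6 90 is 7 bytes > B = 5, so hash it first: H(key) = 27, then zero-pad to 5 bytes: K' = 27 00 00 00 00.
K' ⊕ ipad = 11 36 36 36 36; K' ⊕ opad = 7b 5c 5c 5c 5c.
m1: inner = H(11 36 36 36 36 c1) = aa; tag = H(7b 5c 5c 5c 5c aa) = 95 ← matches
m2: inner = H(11 36 36 36 36 21) = 0a; tag = H(7b 5c 5c 5c 5c 0a) = f5
m3: inner = H(11 36 36 36 36 b9) = a2; tag = H(7b 5c 5c 5c 5c a2) = 8d
m4: inner = H(11 36 36 36 36 fd) = e6; tag = H(7b 5c 5c 5c 5c e6) = d1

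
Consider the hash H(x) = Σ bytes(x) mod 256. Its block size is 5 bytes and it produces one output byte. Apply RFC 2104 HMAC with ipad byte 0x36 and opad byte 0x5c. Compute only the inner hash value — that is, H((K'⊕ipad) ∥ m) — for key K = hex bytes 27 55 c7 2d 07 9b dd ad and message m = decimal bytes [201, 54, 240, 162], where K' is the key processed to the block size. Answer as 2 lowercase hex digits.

13

Key hex bytes 27 55 c7 2d 07 9b dd ad is 8 bytes > B = 5, so hash it first: H(key) = 9c, then zero-pad to 5 bytes: K' = 9c 00 00 00 00.
K' ⊕ ipad = aa 36 36 36 36.
Inner input = aa 36 36 36 36 ∥ c9 36 f0 a2.
Inner hash: sum = 170+54+54+54+54+201+54+240+162 = 1043; mod 256 = 19 → 13.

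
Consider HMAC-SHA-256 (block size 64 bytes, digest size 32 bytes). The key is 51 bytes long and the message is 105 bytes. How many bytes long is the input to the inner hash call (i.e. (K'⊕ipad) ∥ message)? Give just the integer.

169

Key is 51 ≤ 64 bytes, zero-padded: |K'| = 64.
Inner input = (K'⊕ipad) ∥ m → 64 + 105 = 169 bytes.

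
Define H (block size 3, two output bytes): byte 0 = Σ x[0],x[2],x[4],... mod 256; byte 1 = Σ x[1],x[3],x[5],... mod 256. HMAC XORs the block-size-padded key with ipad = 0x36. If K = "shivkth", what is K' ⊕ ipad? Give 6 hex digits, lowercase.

Key "shivkth" = 73 68 69 76 6b 74 68 is 7 bytes > B = 3, so hash it first: H(key) = af 52, then zero-pad to 3 bytes: K' = af 52 00.
XOR each byte with 0x36: af⊕36=99, 52⊕36=64, 00⊕36=36.

996436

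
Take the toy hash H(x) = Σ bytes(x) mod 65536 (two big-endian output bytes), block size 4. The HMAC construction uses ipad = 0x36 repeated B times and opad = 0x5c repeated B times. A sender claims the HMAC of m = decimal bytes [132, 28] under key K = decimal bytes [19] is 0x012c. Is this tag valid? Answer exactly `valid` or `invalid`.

invalid

Key decimal bytes [19] = 13 is 1 byte ≤ B = 4; zero-pad to 4 bytes: K' = 13 00 00 00.
K' ⊕ ipad = 25 36 36 36; K' ⊕ opad = 4f 5c 5c 5c.
Inner hash: sum = 37+54+54+54+132+28 = 359 → 01 67.
Outer hash (recomputed tag): sum = 79+92+92+92+1+103 = 459 → 01 cb.
Recomputed tag = 01cb; claimed = 012c → mismatch.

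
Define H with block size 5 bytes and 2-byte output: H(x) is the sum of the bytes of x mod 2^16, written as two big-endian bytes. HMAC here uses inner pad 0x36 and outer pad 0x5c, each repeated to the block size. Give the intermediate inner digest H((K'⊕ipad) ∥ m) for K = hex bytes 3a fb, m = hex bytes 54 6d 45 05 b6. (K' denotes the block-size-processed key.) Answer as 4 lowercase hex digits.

Key hex bytes 3a fb is 2 bytes ≤ B = 5; zero-pad to 5 bytes: K' = 3a fb 00 00 00.
K' ⊕ ipad = 0c cd 36 36 36.
Inner input = 0c cd 36 36 36 ∥ 54 6d 45 05 b6.
Inner hash: sum = 12+205+54+54+54+84+109+69+5+182 = 828 → 03 3c.

033c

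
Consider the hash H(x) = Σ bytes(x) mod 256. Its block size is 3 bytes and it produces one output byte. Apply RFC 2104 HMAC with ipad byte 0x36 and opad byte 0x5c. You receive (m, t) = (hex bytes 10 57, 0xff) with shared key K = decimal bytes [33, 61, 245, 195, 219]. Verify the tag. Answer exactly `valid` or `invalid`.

valid

Key decimal bytes [33, 61, 245, 195, 219] = 21 3d f5 c3 db is 5 bytes > B = 3, so hash it first: H(key) = f1, then zero-pad to 3 bytes: K' = f1 00 00.
K' ⊕ ipad = c7 36 36; K' ⊕ opad = ad 5c 5c.
Inner hash: sum = 199+54+54+16+87 = 410; mod 256 = 154 → 9a.
Outer hash (recomputed tag): sum = 173+92+92+154 = 511; mod 256 = 255 → ff.
Recomputed tag = ff; claimed = ff → match.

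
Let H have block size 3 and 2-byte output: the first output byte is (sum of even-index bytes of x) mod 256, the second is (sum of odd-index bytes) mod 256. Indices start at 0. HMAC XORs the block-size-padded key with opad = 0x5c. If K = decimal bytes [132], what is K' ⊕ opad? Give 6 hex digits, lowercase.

Key decimal bytes [132] = 84 is 1 byte ≤ B = 3; zero-pad to 3 bytes: K' = 84 00 00.
XOR each byte with 0x5c: 84⊕5c=d8, 00⊕5c=5c, 00⊕5c=5c.

d85c5c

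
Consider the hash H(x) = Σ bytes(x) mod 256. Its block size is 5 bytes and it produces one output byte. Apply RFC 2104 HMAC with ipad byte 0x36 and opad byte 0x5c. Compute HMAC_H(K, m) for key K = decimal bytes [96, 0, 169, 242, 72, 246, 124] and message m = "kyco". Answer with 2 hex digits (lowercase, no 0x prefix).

6a

Key decimal bytes [96, 0, 169, 242, 72, 246, 124] = 60 00 a9 f2 48 f6 7c is 7 bytes > B = 5, so hash it first: H(key) = b5, then zero-pad to 5 bytes: K' = b5 00 00 00 00.
K' ⊕ ipad = 83 36 36 36 36.  K' ⊕ opad = e9 5c 5c 5c 5c.
Inner input = (K'⊕ipad) ∥ m = 83 36 36 36 36 ∥ 6b 79 63 6f.
Inner hash: sum = 131+54+54+54+54+107+121+99+111 = 785; mod 256 = 17 → 11.
Outer input = (K'⊕opad) ∥ inner = e9 5c 5c 5c 5c ∥ 11.
Outer hash (tag): sum = 233+92+92+92+92+17 = 618; mod 256 = 106 → 6a.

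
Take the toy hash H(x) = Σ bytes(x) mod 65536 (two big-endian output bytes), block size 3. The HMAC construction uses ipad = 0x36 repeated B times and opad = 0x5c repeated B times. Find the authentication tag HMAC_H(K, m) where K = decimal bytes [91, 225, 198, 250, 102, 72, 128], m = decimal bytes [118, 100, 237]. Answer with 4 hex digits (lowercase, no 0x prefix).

Key decimal bytes [91, 225, 198, 250, 102, 72, 128] = 5b e1 c6 fa 66 48 80 is 7 bytes > B = 3, so hash it first: H(key) = 04 2a, then zero-pad to 3 bytes: K' = 04 2a 00.
K' ⊕ ipad = 32 1c 36.  K' ⊕ opad = 58 76 5c.
Inner input = (K'⊕ipad) ∥ m = 32 1c 36 ∥ 76 64 ed.
Inner hash: sum = 50+28+54+118+100+237 = 587 → 02 4b.
Outer input = (K'⊕opad) ∥ inner = 58 76 5c ∥ 02 4b.
Outer hash (tag): sum = 88+118+92+2+75 = 375 → 01 77.

0177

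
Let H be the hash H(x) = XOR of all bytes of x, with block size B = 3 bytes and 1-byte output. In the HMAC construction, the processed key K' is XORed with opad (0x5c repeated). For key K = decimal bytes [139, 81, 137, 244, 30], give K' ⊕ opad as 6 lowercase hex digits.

Key decimal bytes [139, 81, 137, 244, 30] = 8b 51 89 f4 1e is 5 bytes > B = 3, so hash it first: H(key) = b9, then zero-pad to 3 bytes: K' = b9 00 00.
XOR each byte with 0x5c: b9⊕5c=e5, 00⊕5c=5c, 00⊕5c=5c.

e55c5c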